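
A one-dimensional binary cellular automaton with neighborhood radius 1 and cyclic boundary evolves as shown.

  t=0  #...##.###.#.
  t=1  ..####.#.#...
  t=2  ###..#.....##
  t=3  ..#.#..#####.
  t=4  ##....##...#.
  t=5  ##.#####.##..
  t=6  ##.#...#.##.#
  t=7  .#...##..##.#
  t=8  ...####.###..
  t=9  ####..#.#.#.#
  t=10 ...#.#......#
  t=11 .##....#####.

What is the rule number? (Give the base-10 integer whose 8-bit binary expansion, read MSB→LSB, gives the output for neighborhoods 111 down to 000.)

  ### -> .   bit 7 = 0  t=0,i=8
  ##. -> #   bit 6 = 1  t=0,i=5
  #.# -> .   bit 5 = 0  t=0,i=6
  #.. -> .   bit 4 = 0  t=0,i=1
  .## -> #   bit 3 = 1  t=0,i=4
  .#. -> .   bit 2 = 0  t=0,i=0
  ..# -> #   bit 1 = 1  t=0,i=3
  ... -> #   bit 0 = 1  t=0,i=2
  bits 01001011 = 75

75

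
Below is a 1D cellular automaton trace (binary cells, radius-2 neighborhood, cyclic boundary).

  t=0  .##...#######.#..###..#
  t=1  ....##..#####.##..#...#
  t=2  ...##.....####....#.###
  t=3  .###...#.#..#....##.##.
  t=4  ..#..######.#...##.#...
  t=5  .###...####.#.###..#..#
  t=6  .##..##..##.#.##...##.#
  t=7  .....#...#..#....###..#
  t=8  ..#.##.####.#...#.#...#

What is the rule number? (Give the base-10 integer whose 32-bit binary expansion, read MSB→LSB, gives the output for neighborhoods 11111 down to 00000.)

  nb #####: next=#  (t=0,i=8, bit31=1)
  nb ####.: next=#  (t=0,i=11, bit30=1)
  nb ###.#: next=#  (t=0,i=12, bit29=1)
  nb ###..: next=.  (t=0,i=19, bit28=0)
  nb ##.##: next=#  (t=1,i=13, bit27=1)
  nb ##.#.: next=.  (t=0,i=13, bit26=0)
  nb ##..#: next=.  (t=0,i=20, bit25=0)
  nb ##...: next=.  (t=0,i=3, bit24=0)
  nb #.###: next=#  (t=2,i=20, bit23=1)
  nb #.##.: next=.  (t=0,i=1, bit22=0)
  nb #.#.#: next=#  (t=5,i=12, bit21=1)
  nb #.#..: next=#  (t=0,i=14, bit20=1)
  nb #..##: next=.  (t=0,i=16, bit19=0)
  nb #..#.: next=.  (t=0,i=21, bit18=0)
  nb #...#: next=#  (t=0,i=4, bit17=1)
  nb #....: next=.  (t=1,i=1, bit16=0)
  nb .####: next=.  (t=0,i=7, bit15=0)
  nb .###.: next=#  (t=0,i=18, bit14=1)
  nb .##.#: next=.  (t=3,i=18, bit13=0)
  nb .##..: next=.  (t=0,i=2, bit12=0)
  nb .#.##: next=.  (t=0,i=0, bit11=0)
  nb .#.#.: next=#  (t=3,i=8, bit10=1)
  nb .#..#: next=#  (t=0,i=15, bit9=1)
  nb .#...: next=.  (t=1,i=0, bit8=0)
  nb ..###: next=.  (t=0,i=6, bit7=0)
  nb ..##.: next=#  (t=1,i=4, bit6=1)
  nb ..#.#: next=#  (t=0,i=22, bit5=1)
  nb ..#..: next=#  (t=1,i=18, bit4=1)
  nb ...##: next=#  (t=0,i=5, bit3=1)
  nb ...#.: next=#  (t=1,i=21, bit2=1)
  nb ....#: next=.  (t=1,i=2, bit1=0)
  nb .....: next=#  (t=2,i=7, bit0=1)
  bits 11101000101100100100011001111101 = 3903997565

3903997565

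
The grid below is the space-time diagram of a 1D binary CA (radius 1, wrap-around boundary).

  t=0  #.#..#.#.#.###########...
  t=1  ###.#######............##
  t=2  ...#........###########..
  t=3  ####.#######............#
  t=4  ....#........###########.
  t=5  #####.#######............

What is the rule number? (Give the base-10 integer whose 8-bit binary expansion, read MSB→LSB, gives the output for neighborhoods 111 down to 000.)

39

  ### -> .   bit 7 = 0  t=0,i=12
  ##. -> .   bit 6 = 0  t=0,i=21
  #.# -> #   bit 5 = 1  t=0,i=1
  #.. -> .   bit 4 = 0  t=0,i=3
  .## -> .   bit 3 = 0  t=0,i=11
  .#. -> #   bit 2 = 1  t=0,i=0
  ..# -> #   bit 1 = 1  t=0,i=4
  ... -> #   bit 0 = 1  t=0,i=23
  bits 00100111 = 39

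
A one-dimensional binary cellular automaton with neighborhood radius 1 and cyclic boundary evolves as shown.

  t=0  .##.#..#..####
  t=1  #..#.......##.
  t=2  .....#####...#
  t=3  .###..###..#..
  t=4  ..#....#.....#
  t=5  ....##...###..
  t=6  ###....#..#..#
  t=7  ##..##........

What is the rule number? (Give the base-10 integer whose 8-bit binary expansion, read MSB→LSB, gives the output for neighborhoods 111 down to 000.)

161

  nb ###: next=#  (t=0,i=11, bit7=1)
  nb ##.: next=.  (t=0,i=2, bit6=0)
  nb #.#: next=#  (t=0,i=0, bit5=1)
  nb #..: next=.  (t=0,i=5, bit4=0)
  nb .##: next=.  (t=0,i=1, bit3=0)
  nb .#.: next=.  (t=0,i=4, bit2=0)
  nb ..#: next=.  (t=0,i=6, bit1=0)
  nb ...: next=#  (t=1,i=5, bit0=1)
  bits 10100001 = 161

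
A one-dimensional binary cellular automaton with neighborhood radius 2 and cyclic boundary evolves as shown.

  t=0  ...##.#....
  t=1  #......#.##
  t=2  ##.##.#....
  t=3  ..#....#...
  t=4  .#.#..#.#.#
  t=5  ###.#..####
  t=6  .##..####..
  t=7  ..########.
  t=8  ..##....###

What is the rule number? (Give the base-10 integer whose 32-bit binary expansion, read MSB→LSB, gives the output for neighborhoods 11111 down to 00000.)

2066257797

  [31] ##### => .  t=5,i=0
  [30] ####. => #  t=5,i=1
  [29] ###.# => #  t=5,i=2
  [28] ###.. => #  t=1,i=0
  [27] ##.## => #  t=2,i=2
  [26] ##.#. => .  t=0,i=5
  [25] ##..# => #  t=6,i=3
  [24] ##... => #  t=1,i=1
  [23] #.### => .  t=1,i=9
  [22] #.##. => .  t=2,i=3
  [21] #.#.# => #  t=4,i=1
  [20] #.#.. => .  t=0,i=6
  [19] #..## => #  t=5,i=6
  [18] #..#. => .  t=4,i=5
  [17] #...# => .  t=6,i=10
  [16] #.... => .  t=0,i=8
  [15] .#### => #  t=5,i=8
  [14] .###. => .  t=1,i=10
  [13] .##.# => .  t=0,i=4
  [12] .##.. => #  t=6,i=2
  [11] .#.## => .  t=1,i=8
  [10] .#.#. => #  t=4,i=0
  [9] .#..# => #  t=4,i=4
  [8] .#... => #  t=0,i=7
  [7] ..### => #  t=5,i=7
  [6] ..##. => .  t=0,i=3
  [5] ..#.# => .  t=1,i=7
  [4] ..#.. => .  t=3,i=2
  [3] ...## => .  t=0,i=2
  [2] ...#. => #  t=1,i=6
  [1] ....# => .  t=0,i=1
  [0] ..... => #  t=0,i=0
  bits 01111011001010001001011110000101 = 2066257797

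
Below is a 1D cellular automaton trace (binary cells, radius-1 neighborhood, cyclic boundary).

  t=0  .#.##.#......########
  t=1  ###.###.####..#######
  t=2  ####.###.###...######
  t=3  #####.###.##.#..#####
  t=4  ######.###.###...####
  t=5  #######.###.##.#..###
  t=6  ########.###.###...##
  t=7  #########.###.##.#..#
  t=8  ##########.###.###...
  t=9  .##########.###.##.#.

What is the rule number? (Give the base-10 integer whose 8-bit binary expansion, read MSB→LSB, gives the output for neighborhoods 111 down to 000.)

  [7] ### => #  t=0,i=14
  [6] ##. => #  t=0,i=4
  [5] #.# => #  t=0,i=0
  [4] #.. => .  t=0,i=7
  [3] .## => .  t=0,i=3
  [2] .#. => #  t=0,i=1
  [1] ..# => .  t=0,i=12
  [0] ... => #  t=0,i=8
  bits 11100101 = 229

229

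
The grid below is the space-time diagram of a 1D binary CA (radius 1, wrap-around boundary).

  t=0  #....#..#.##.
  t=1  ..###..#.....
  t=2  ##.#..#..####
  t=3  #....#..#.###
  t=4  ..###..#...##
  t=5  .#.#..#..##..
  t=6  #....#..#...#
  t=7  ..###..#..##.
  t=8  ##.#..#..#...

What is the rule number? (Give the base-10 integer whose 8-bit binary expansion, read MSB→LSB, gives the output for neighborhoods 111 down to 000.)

131

  nb ###: next=#  (t=1,i=3, bit7=1)
  nb ##.: next=.  (t=0,i=11, bit6=0)
  nb #.#: next=.  (t=0,i=9, bit5=0)
  nb #..: next=.  (t=0,i=1, bit4=0)
  nb .##: next=.  (t=0,i=10, bit3=0)
  nb .#.: next=.  (t=0,i=0, bit2=0)
  nb ..#: next=#  (t=0,i=4, bit1=1)
  nb ...: next=#  (t=0,i=2, bit0=1)
  bits 10000011 = 131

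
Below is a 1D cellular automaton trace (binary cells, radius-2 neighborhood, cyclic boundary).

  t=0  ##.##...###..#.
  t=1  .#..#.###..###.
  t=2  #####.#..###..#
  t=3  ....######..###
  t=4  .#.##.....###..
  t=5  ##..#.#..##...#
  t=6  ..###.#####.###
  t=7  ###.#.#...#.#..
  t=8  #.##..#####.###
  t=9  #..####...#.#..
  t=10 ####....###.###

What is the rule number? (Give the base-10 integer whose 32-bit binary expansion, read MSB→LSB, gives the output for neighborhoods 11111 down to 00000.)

  ##### -> .   bit 31 = 0  t=2,i=1
  ####. -> .   bit 30 = 0  t=2,i=3
  ###.# -> #   bit 29 = 1  t=2,i=4
  ###.. -> .   bit 28 = 0  t=0,i=10
  ##.## -> .   bit 27 = 0  t=0,i=2
  ##.#. -> #   bit 26 = 1  t=2,i=5
  ##..# -> #   bit 25 = 1  t=0,i=11
  ##... -> .   bit 24 = 0  t=0,i=5
  #.### -> #   bit 23 = 1  t=1,i=6
  #.##. -> .   bit 22 = 0  t=0,i=0
  #.#.# -> .   bit 21 = 0  t=7,i=4
  #.#.. -> #   bit 20 = 1  t=2,i=6
  #..## -> #   bit 19 = 1  t=1,i=10
  #..#. -> #   bit 18 = 1  t=0,i=12
  #...# -> #   bit 17 = 1  t=0,i=6
  #.... -> #   bit 16 = 1  t=3,i=1
  .#### -> .   bit 15 = 0  t=2,i=0
  .###. -> .   bit 14 = 0  t=0,i=9
  .##.# -> #   bit 13 = 1  t=0,i=1
  .##.. -> #   bit 12 = 1  t=0,i=4
  .#.## -> .   bit 11 = 0  t=0,i=14
  .#.#. -> .   bit 10 = 0  t=5,i=5
  .#..# -> #   bit 9 = 1  t=1,i=2
  .#... -> #   bit 8 = 1  t=7,i=7
  ..### -> #   bit 7 = 1  t=0,i=8
  ..##. -> #   bit 6 = 1  t=5,i=9
  ..#.# -> #   bit 5 = 1  t=0,i=13
  ..#.. -> #   bit 4 = 1  t=1,i=1
  ...## -> #   bit 3 = 1  t=0,i=7
  ...#. -> #   bit 2 = 1  t=4,i=0
  ....# -> .   bit 1 = 0  t=3,i=2
  ..... -> .   bit 0 = 0  t=4,i=7
  bits 00100110100111110011001111111100 = 647967740

647967740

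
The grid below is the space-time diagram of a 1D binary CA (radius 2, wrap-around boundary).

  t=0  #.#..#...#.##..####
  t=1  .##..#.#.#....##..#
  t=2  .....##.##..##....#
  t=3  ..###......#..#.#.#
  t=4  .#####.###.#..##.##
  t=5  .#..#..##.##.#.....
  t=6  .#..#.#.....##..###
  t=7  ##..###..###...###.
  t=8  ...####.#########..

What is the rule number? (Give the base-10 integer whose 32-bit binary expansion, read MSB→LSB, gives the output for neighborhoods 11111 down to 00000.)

1436173499

  ##### -> .   bit 31 = 0  t=0,i=17
  ####. -> #   bit 30 = 1  t=0,i=18
  ###.# -> .   bit 29 = 0  t=0,i=0
  ###.. -> #   bit 28 = 1  t=3,i=4
  ##.## -> .   bit 27 = 0  t=2,i=7
  ##.#. -> #   bit 26 = 1  t=0,i=1
  ##..# -> .   bit 25 = 0  t=0,i=13
  ##... -> #   bit 24 = 1  t=2,i=14
  #.### -> #   bit 23 = 1  t=4,i=1
  #.##. -> .   bit 22 = 0  t=0,i=11
  #.#.# -> .   bit 21 = 0  t=1,i=7
  #.#.. -> #   bit 20 = 1  t=0,i=2
  #..## -> #   bit 19 = 1  t=0,i=14
  #..#. -> .   bit 18 = 0  t=0,i=4
  #...# -> #   bit 17 = 1  t=0,i=7
  #.... -> .   bit 16 = 0  t=1,i=11
  .#### -> .   bit 15 = 0  t=0,i=16
  .###. -> #   bit 14 = 1  t=3,i=3
  .##.# -> .   bit 13 = 0  t=2,i=6
  .##.. -> .   bit 12 = 0  t=0,i=12
  .#.## -> .   bit 11 = 0  t=0,i=10
  .#.#. -> #   bit 10 = 1  t=1,i=6
  .#..# -> .   bit 9 = 0  t=0,i=3
  .#... -> .   bit 8 = 0  t=0,i=6
  ..### -> #   bit 7 = 1  t=0,i=15
  ..##. -> .   bit 6 = 0  t=1,i=14
  ..#.# -> #   bit 5 = 1  t=0,i=9
  ..#.. -> #   bit 4 = 1  t=0,i=5
  ...## -> #   bit 3 = 1  t=1,i=13
  ...#. -> .   bit 2 = 0  t=0,i=8
  ....# -> #   bit 1 = 1  t=1,i=12
  ..... -> #   bit 0 = 1  t=2,i=2
  bits 01010101100110100100010010111011 = 1436173499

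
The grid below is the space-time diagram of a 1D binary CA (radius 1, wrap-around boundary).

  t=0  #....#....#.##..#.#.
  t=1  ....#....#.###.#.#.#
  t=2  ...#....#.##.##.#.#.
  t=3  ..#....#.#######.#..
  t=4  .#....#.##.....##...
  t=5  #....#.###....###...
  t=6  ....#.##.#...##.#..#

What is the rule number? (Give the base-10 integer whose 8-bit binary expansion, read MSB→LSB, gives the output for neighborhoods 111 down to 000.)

  ### -> .   bit 7 = 0  t=1,i=12
  ##. -> #   bit 6 = 1  t=0,i=13
  #.# -> #   bit 5 = 1  t=0,i=11
  #.. -> .   bit 4 = 0  t=0,i=1
  .## -> #   bit 3 = 1  t=0,i=12
  .#. -> .   bit 2 = 0  t=0,i=0
  ..# -> #   bit 1 = 1  t=0,i=4
  ... -> .   bit 0 = 0  t=0,i=2
  bits 01101010 = 106

106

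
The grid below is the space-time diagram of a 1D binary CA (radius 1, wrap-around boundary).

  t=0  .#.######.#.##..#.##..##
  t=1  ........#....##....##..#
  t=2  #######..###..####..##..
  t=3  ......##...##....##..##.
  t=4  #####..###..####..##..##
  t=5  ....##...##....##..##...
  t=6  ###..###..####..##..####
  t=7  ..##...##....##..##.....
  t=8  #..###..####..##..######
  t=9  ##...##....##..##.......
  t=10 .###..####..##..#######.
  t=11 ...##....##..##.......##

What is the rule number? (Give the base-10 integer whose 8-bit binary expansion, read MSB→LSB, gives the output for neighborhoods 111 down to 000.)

81

  ###|.  b7=0 t=0,i=4
  ##.|#  b6=1 t=0,i=8
  #.#|.  b5=0 t=0,i=0
  #..|#  b4=1 t=0,i=14
  .##|.  b3=0 t=0,i=3
  .#.|.  b2=0 t=0,i=1
  ..#|.  b1=0 t=0,i=15
  ...|#  b0=1 t=1,i=1
  bits 01010001 = 81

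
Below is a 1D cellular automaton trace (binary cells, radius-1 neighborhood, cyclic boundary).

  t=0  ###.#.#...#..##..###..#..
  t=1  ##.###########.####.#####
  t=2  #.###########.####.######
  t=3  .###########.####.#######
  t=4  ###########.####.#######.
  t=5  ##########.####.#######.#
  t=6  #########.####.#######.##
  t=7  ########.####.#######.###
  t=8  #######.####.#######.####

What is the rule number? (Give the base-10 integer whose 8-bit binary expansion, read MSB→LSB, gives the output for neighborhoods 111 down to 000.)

  [7] ### => #  t=0,i=1
  [6] ##. => .  t=0,i=2
  [5] #.# => #  t=0,i=3
  [4] #.. => #  t=0,i=7
  [3] .## => #  t=0,i=0
  [2] .#. => #  t=0,i=4
  [1] ..# => #  t=0,i=9
  [0] ... => #  t=0,i=8
  bits 10111111 = 191

191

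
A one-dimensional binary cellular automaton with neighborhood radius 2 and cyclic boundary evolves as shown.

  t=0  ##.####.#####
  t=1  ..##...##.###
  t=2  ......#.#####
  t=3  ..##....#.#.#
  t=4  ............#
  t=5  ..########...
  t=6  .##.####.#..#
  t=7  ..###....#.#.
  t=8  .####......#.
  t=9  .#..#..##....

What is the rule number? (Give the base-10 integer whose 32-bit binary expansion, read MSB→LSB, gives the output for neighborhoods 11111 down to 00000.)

2559860873

  #####|#  b31=1 t=0,i=10
  ####.|.  b30=0 t=0,i=0
  ###.#|.  b29=0 t=0,i=1
  ###..|#  b28=1 t=1,i=12
  ##.##|#  b27=1 t=0,i=2
  ##.#.|.  b26=0 t=6,i=8
  ##..#|.  b25=0 t=1,i=0
  ##...|.  b24=0 t=1,i=4
  #.###|#  b23=1 t=0,i=3
  #.##.|.  b22=0 t=6,i=1
  #.#.#|.  b21=0 t=3,i=10
  #.#..|#  b20=1 t=3,i=12
  #..##|.  b19=0 t=1,i=1
  #..#.|#  b18=1 t=6,i=11
  #...#|.  b17=0 t=1,i=5
  #....|.  b16=0 t=2,i=1
  .####|.  b15=0 t=0,i=4
  .###.|#  b14=1 t=1,i=11
  .##.#|#  b13=1 t=1,i=8
  .##..|.  b12=0 t=1,i=3
  .#.##|.  b11=0 t=2,i=7
  .#.#.|.  b10=0 t=3,i=9
  .#..#|.  b9=0 t=3,i=0
  .#...|.  b8=0 t=4,i=0
  ..###|#  b7=1 t=5,i=2
  ..##.|.  b6=0 t=1,i=2
  ..#.#|.  b5=0 t=2,i=6
  ..#..|.  b4=0 t=4,i=12
  ...##|#  b3=1 t=1,i=6
  ...#.|.  b2=0 t=2,i=5
  ....#|.  b1=0 t=2,i=4
  .....|#  b0=1 t=2,i=2
  bits 10011000100101000110000010001001 = 2559860873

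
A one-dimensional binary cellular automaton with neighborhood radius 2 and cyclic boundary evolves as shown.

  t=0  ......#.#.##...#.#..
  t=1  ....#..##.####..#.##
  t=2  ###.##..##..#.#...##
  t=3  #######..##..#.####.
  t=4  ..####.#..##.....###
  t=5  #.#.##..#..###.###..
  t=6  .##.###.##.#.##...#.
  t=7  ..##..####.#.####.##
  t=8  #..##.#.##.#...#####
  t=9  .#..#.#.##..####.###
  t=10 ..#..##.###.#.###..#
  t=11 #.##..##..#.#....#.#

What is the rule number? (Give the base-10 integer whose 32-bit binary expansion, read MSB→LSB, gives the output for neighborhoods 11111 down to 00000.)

3949148058

  nb #####: next=#  (t=2,i=0, bit31=1)
  nb ####.: next=#  (t=1,i=12, bit30=1)
  nb ###.#: next=#  (t=2,i=2, bit29=1)
  nb ###..: next=.  (t=1,i=13, bit28=0)
  nb ##.##: next=#  (t=1,i=9, bit27=1)
  nb ##.#.: next=.  (t=4,i=6, bit26=0)
  nb ##..#: next=#  (t=1,i=14, bit25=1)
  nb ##...: next=#  (t=0,i=12, bit24=1)
  nb #.###: next=.  (t=1,i=10, bit23=0)
  nb #.##.: next=#  (t=0,i=10, bit22=1)
  nb #.#.#: next=#  (t=0,i=8, bit21=1)
  nb #.#..: next=.  (t=0,i=17, bit20=0)
  nb #..##: next=.  (t=1,i=6, bit19=0)
  nb #..#.: next=.  (t=1,i=15, bit18=0)
  nb #...#: next=#  (t=0,i=13, bit17=1)
  nb #....: next=#  (t=0,i=19, bit16=1)
  nb .####: next=.  (t=1,i=11, bit15=0)
  nb .###.: next=.  (t=4,i=18, bit14=0)
  nb .##.#: next=#  (t=1,i=8, bit13=1)
  nb .##..: next=#  (t=0,i=11, bit12=1)
  nb .#.##: next=.  (t=0,i=9, bit11=0)
  nb .#.#.: next=#  (t=0,i=7, bit10=1)
  nb .#..#: next=#  (t=1,i=5, bit9=1)
  nb .#...: next=#  (t=0,i=18, bit8=1)
  nb ..###: next=#  (t=2,i=18, bit7=1)
  nb ..##.: next=.  (t=1,i=7, bit6=0)
  nb ..#.#: next=.  (t=0,i=6, bit5=0)
  nb ..#..: next=#  (t=1,i=4, bit4=1)
  nb ...##: next=#  (t=2,i=17, bit3=1)
  nb ...#.: next=.  (t=0,i=5, bit2=0)
  nb ....#: next=#  (t=0,i=4, bit1=1)
  nb .....: next=.  (t=0,i=0, bit0=0)
  bits 11101011011000110011011110011010 = 3949148058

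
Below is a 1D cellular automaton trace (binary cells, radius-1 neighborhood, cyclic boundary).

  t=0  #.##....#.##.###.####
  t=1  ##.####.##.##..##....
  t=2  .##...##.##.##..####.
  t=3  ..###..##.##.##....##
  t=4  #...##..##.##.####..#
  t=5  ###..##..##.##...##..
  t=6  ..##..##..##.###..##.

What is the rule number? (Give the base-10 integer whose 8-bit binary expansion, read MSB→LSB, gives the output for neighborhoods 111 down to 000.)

  ###|.  b7=0 t=0,i=14
  ##.|#  b6=1 t=0,i=0
  #.#|#  b5=1 t=0,i=1
  #..|#  b4=1 t=0,i=4
  .##|.  b3=0 t=0,i=2
  .#.|#  b2=1 t=0,i=8
  ..#|.  b1=0 t=0,i=7
  ...|#  b0=1 t=0,i=5
  bits 01110101 = 117

117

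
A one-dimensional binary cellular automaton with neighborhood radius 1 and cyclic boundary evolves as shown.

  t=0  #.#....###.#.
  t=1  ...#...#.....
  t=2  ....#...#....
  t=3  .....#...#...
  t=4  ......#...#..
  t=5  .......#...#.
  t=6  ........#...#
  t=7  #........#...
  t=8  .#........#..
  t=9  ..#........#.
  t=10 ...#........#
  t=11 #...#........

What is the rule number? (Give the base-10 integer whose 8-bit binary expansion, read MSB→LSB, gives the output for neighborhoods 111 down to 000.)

24

  ###|.  b7=0 t=0,i=8
  ##.|.  b6=0 t=0,i=9
  #.#|.  b5=0 t=0,i=1
  #..|#  b4=1 t=0,i=3
  .##|#  b3=1 t=0,i=7
  .#.|.  b2=0 t=0,i=0
  ..#|.  b1=0 t=0,i=6
  ...|.  b0=0 t=0,i=4
  bits 00011000 = 24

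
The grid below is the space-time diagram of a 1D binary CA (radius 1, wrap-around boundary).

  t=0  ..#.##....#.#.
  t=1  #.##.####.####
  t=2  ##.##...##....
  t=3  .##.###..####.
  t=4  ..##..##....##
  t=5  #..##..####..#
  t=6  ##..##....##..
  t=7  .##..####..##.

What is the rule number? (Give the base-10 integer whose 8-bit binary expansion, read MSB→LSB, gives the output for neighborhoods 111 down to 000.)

  ###|.  b7=0 t=1,i=6
  ##.|#  b6=1 t=0,i=5
  #.#|#  b5=1 t=0,i=3
  #..|#  b4=1 t=0,i=6
  .##|.  b3=0 t=0,i=4
  .#.|#  b2=1 t=0,i=2
  ..#|.  b1=0 t=0,i=1
  ...|#  b0=1 t=0,i=0
  bits 01110101 = 117

117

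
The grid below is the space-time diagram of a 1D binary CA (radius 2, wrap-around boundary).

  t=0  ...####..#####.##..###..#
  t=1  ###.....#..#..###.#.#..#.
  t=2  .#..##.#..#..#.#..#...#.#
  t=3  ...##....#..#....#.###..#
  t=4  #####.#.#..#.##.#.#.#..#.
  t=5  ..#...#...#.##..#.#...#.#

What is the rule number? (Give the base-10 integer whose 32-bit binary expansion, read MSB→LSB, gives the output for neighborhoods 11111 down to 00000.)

  ##### -> #   bit 31 = 1  t=0,i=11
  ####. -> .   bit 30 = 0  t=0,i=5
  ###.# -> .   bit 29 = 0  t=0,i=13
  ###.. -> .   bit 28 = 0  t=0,i=6
  ##.## -> #   bit 27 = 1  t=0,i=14
  ##.#. -> .   bit 26 = 0  t=1,i=17
  ##..# -> .   bit 25 = 0  t=0,i=7
  ##... -> .   bit 24 = 0  t=1,i=3
  #.### -> .   bit 23 = 0  t=1,i=0
  #.##. -> #   bit 22 = 1  t=0,i=15
  #.#.# -> #   bit 21 = 1  t=1,i=18
  #.#.. -> .   bit 20 = 0  t=1,i=20
  #..## -> #   bit 19 = 1  t=0,i=8
  #..#. -> #   bit 18 = 1  t=0,i=23
  #...# -> #   bit 17 = 1  t=0,i=1
  #.... -> #   bit 16 = 1  t=1,i=4
  .#### -> .   bit 15 = 0  t=0,i=4
  .###. -> #   bit 14 = 1  t=0,i=20
  .##.# -> .   bit 13 = 0  t=2,i=5
  .##.. -> #   bit 12 = 1  t=0,i=16
  .#.## -> #   bit 11 = 1  t=1,i=24
  .#.#. -> .   bit 10 = 0  t=1,i=19
  .#..# -> .   bit 9 = 0  t=1,i=9
  .#... -> #   bit 8 = 1  t=0,i=0
  ..### -> .   bit 7 = 0  t=0,i=3
  ..##. -> #   bit 6 = 1  t=2,i=4
  ..#.# -> .   bit 5 = 0  t=1,i=23
  ..#.. -> .   bit 4 = 0  t=0,i=24
  ...## -> #   bit 3 = 1  t=0,i=2
  ...#. -> #   bit 2 = 1  t=1,i=7
  ....# -> .   bit 1 = 0  t=1,i=6
  ..... -> #   bit 0 = 1  t=1,i=5
  bits 10001000011011110101100101001101 = 2288998733

2288998733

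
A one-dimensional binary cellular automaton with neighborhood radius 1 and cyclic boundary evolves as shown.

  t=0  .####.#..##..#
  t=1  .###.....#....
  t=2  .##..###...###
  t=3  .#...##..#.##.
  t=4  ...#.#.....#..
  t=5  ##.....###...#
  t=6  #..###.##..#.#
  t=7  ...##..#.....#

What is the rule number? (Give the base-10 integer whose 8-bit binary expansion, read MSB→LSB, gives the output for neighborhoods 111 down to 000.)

137

  ###|#  b7=1 t=0,i=2
  ##.|.  b6=0 t=0,i=4
  #.#|.  b5=0 t=0,i=0
  #..|.  b4=0 t=0,i=7
  .##|#  b3=1 t=0,i=1
  .#.|.  b2=0 t=0,i=6
  ..#|.  b1=0 t=0,i=8
  ...|#  b0=1 t=1,i=5
  bits 10001001 = 137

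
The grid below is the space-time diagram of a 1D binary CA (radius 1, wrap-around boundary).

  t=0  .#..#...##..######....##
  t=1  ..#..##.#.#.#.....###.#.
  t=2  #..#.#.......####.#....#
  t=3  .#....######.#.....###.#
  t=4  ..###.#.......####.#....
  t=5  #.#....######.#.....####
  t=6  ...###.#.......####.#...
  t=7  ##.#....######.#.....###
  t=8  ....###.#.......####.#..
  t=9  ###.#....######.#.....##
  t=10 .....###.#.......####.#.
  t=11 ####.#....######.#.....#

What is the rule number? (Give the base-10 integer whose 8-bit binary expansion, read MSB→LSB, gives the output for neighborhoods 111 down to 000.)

  [7] ### => .  t=0,i=13
  [6] ##. => .  t=0,i=9
  [5] #.# => .  t=0,i=0
  [4] #.. => #  t=0,i=2
  [3] .## => #  t=0,i=8
  [2] .#. => .  t=0,i=1
  [1] ..# => .  t=0,i=3
  [0] ... => #  t=0,i=6
  bits 00011001 = 25

25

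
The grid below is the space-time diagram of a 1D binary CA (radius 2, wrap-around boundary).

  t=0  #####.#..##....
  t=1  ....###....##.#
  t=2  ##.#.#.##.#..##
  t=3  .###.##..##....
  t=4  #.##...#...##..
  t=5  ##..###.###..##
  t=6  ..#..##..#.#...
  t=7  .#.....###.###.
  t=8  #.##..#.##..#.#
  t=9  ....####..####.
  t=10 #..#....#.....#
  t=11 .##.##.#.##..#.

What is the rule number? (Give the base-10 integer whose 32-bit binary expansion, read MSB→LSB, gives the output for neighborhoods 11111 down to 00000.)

657934636

  ##### -> .   bit 31 = 0  t=0,i=2
  ####. -> .   bit 30 = 0  t=0,i=3
  ###.# -> #   bit 29 = 1  t=0,i=4
  ###.. -> .   bit 28 = 0  t=1,i=6
  ##.## -> .   bit 27 = 0  t=3,i=4
  ##.#. -> #   bit 26 = 1  t=0,i=5
  ##..# -> #   bit 25 = 1  t=3,i=7
  ##... -> #   bit 24 = 1  t=0,i=11
  #.### -> .   bit 23 = 0  t=5,i=8
  #.##. -> .   bit 22 = 0  t=2,i=7
  #.#.# -> #   bit 21 = 1  t=2,i=3
  #.#.. -> #   bit 20 = 1  t=0,i=6
  #..## -> .   bit 19 = 0  t=0,i=8
  #..#. -> #   bit 18 = 1  t=4,i=14
  #...# -> #   bit 17 = 1  t=4,i=5
  #.... -> #   bit 16 = 1  t=0,i=12
  .#### -> .   bit 15 = 0  t=0,i=1
  .###. -> #   bit 14 = 1  t=1,i=5
  .##.# -> .   bit 13 = 0  t=1,i=12
  .##.. -> .   bit 12 = 0  t=0,i=10
  .#.## -> #   bit 11 = 1  t=2,i=6
  .#.#. -> .   bit 10 = 0  t=2,i=4
  .#..# -> .   bit 9 = 0  t=0,i=7
  .#... -> #   bit 8 = 1  t=1,i=0
  ..### -> .   bit 7 = 0  t=0,i=0
  ..##. -> .   bit 6 = 0  t=0,i=9
  ..#.# -> #   bit 5 = 1  t=4,i=0
  ..#.. -> .   bit 4 = 0  t=4,i=7
  ...## -> #   bit 3 = 1  t=0,i=14
  ...#. -> #   bit 2 = 1  t=4,i=6
  ....# -> .   bit 1 = 0  t=0,i=13
  ..... -> .   bit 0 = 0  t=3,i=13
  bits 00100111001101110100100100101100 = 657934636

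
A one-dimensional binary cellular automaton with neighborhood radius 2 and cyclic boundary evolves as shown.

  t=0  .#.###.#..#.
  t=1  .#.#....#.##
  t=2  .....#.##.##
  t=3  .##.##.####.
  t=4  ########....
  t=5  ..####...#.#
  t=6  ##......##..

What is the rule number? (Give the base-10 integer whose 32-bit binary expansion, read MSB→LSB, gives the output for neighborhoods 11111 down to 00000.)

  ##### -> #   bit 31 = 1  t=4,i=2
  ####. -> .   bit 30 = 0  t=3,i=9
  ###.# -> .   bit 29 = 0  t=0,i=5
  ###.. -> .   bit 28 = 0  t=3,i=10
  ##.## -> #   bit 27 = 1  t=2,i=9
  ##.#. -> .   bit 26 = 0  t=0,i=6
  ##..# -> .   bit 25 = 0  t=3,i=11
  ##... -> .   bit 24 = 0  t=2,i=0
  #.### -> #   bit 23 = 1  t=0,i=3
  #.##. -> #   bit 22 = 1  t=1,i=10
  #.#.# -> .   bit 21 = 0  t=1,i=1
  #.#.. -> .   bit 20 = 0  t=0,i=7
  #..## -> #   bit 19 = 1  t=3,i=0
  #..#. -> .   bit 18 = 0  t=0,i=0
  #...# -> .   bit 17 = 0  t=5,i=7
  #.... -> #   bit 16 = 1  t=1,i=5
  .#### -> .   bit 15 = 0  t=3,i=8
  .###. -> .   bit 14 = 0  t=0,i=4
  .##.# -> #   bit 13 = 1  t=1,i=11
  .##.. -> .   bit 12 = 0  t=2,i=11
  .#.## -> .   bit 11 = 0  t=0,i=2
  .#.#. -> .   bit 10 = 0  t=1,i=2
  .#..# -> #   bit 9 = 1  t=0,i=8
  .#... -> .   bit 8 = 0  t=1,i=4
  ..### -> .   bit 7 = 0  t=4,i=0
  ..##. -> #   bit 6 = 1  t=3,i=1
  ..#.# -> #   bit 5 = 1  t=0,i=1
  ..#.. -> #   bit 4 = 1  t=0,i=10
  ...## -> #   bit 3 = 1  t=4,i=11
  ...#. -> #   bit 2 = 1  t=1,i=7
  ....# -> .   bit 1 = 0  t=1,i=6
  ..... -> #   bit 0 = 1  t=2,i=2
  bits 10001000110010010010001001111101 = 2294882941

2294882941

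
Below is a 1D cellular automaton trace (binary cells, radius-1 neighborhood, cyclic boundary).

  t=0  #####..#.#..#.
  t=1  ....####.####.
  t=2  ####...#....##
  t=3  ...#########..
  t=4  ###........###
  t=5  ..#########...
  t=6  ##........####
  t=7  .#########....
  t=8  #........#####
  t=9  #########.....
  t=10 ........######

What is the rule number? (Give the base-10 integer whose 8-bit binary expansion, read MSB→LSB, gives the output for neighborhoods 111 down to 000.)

87

  ### -> .   bit 7 = 0  t=0,i=1
  ##. -> #   bit 6 = 1  t=0,i=4
  #.# -> .   bit 5 = 0  t=0,i=8
  #.. -> #   bit 4 = 1  t=0,i=5
  .## -> .   bit 3 = 0  t=0,i=0
  .#. -> #   bit 2 = 1  t=0,i=7
  ..# -> #   bit 1 = 1  t=0,i=6
  ... -> #   bit 0 = 1  t=1,i=0
  bits 01010111 = 87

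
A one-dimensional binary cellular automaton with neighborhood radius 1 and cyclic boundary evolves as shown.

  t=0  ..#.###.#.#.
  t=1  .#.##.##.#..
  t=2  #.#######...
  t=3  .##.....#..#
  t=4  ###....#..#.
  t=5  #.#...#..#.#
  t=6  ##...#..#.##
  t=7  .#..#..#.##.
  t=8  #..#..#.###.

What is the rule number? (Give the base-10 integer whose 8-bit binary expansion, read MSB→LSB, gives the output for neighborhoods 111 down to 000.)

  ### -> .   bit 7 = 0  t=0,i=5
  ##. -> #   bit 6 = 1  t=0,i=6
  #.# -> #   bit 5 = 1  t=0,i=3
  #.. -> .   bit 4 = 0  t=0,i=11
  .## -> #   bit 3 = 1  t=0,i=4
  .#. -> .   bit 2 = 0  t=0,i=2
  ..# -> #   bit 1 = 1  t=0,i=1
  ... -> .   bit 0 = 0  t=0,i=0
  bits 01101010 = 106

106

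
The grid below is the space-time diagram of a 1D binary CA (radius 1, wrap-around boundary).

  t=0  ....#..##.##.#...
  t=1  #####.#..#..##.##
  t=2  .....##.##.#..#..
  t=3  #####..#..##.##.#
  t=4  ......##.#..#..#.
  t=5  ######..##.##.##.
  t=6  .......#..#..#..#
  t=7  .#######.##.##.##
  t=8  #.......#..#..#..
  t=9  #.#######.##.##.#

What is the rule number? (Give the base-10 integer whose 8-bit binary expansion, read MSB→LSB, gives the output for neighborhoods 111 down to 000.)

  ###|.  b7=0 t=1,i=0
  ##.|.  b6=0 t=0,i=8
  #.#|#  b5=1 t=0,i=9
  #..|.  b4=0 t=0,i=5
  .##|.  b3=0 t=0,i=7
  .#.|#  b2=1 t=0,i=4
  ..#|#  b1=1 t=0,i=3
  ...|#  b0=1 t=0,i=0
  bits 00100111 = 39

39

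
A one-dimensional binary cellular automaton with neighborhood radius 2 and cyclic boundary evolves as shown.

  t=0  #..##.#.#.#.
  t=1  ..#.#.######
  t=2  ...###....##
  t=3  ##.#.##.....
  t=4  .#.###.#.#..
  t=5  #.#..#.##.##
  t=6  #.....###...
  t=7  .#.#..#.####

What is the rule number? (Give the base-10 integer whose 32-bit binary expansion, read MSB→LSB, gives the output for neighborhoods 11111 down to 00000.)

  [31] ##### => .  t=1,i=8
  [30] ####. => #  t=1,i=10
  [29] ###.# => #  t=4,i=5
  [28] ###.. => #  t=1,i=11
  [27] ##.## => .  t=5,i=9
  [26] ##.#. => .  t=0,i=5
  [25] ##..# => .  t=1,i=0
  [24] ##... => #  t=2,i=0
  [23] #.### => .  t=1,i=6
  [22] #.##. => #  t=3,i=5
  [21] #.#.# => #  t=0,i=6
  [20] #.#.. => .  t=0,i=0
  [19] #..## => #  t=0,i=2
  [18] #..#. => .  t=1,i=1
  [17] #...# => #  t=2,i=1
  [16] #.... => .  t=2,i=7
  [15] .#### => .  t=1,i=7
  [14] .###. => .  t=2,i=4
  [13] .##.# => #  t=0,i=4
  [12] .##.. => .  t=2,i=11
  [11] .#.## => #  t=1,i=5
  [10] .#.#. => #  t=0,i=7
  [9] .#..# => .  t=0,i=1
  [8] .#... => #  t=4,i=10
  [7] ..### => #  t=2,i=3
  [6] ..##. => .  t=0,i=3
  [5] ..#.# => .  t=1,i=2
  [4] ..#.. => .  t=6,i=0
  [3] ...## => .  t=2,i=2
  [2] ...#. => #  t=4,i=0
  [1] ....# => .  t=2,i=8
  [0] ..... => #  t=3,i=9
  bits 01110001011010100010110110000101 = 1902783877

1902783877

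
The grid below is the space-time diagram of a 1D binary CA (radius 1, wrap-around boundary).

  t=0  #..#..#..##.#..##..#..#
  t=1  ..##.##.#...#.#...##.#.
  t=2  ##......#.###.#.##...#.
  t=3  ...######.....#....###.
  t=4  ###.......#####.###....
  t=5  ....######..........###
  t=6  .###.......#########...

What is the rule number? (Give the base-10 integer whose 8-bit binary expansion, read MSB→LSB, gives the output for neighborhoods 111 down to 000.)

  ###|.  b7=0 t=2,i=11
  ##.|.  b6=0 t=0,i=0
  #.#|.  b5=0 t=0,i=11
  #..|.  b4=0 t=0,i=1
  .##|.  b3=0 t=0,i=9
  .#.|#  b2=1 t=0,i=3
  ..#|#  b1=1 t=0,i=2
  ...|#  b0=1 t=1,i=0
  bits 00000111 = 7

7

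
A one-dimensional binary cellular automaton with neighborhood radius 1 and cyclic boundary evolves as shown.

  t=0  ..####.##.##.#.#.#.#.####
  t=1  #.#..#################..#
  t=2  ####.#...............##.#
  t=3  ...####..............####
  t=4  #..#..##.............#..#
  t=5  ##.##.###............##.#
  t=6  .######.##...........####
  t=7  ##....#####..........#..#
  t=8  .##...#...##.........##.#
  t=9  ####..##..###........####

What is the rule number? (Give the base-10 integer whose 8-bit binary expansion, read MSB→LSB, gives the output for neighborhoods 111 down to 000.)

124

  nb ###: next=.  (t=0,i=3, bit7=0)
  nb ##.: next=#  (t=0,i=5, bit6=1)
  nb #.#: next=#  (t=0,i=6, bit5=1)
  nb #..: next=#  (t=0,i=0, bit4=1)
  nb .##: next=#  (t=0,i=2, bit3=1)
  nb .#.: next=#  (t=0,i=13, bit2=1)
  nb ..#: next=.  (t=0,i=1, bit1=0)
  nb ...: next=.  (t=2,i=7, bit0=0)
  bits 01111100 = 124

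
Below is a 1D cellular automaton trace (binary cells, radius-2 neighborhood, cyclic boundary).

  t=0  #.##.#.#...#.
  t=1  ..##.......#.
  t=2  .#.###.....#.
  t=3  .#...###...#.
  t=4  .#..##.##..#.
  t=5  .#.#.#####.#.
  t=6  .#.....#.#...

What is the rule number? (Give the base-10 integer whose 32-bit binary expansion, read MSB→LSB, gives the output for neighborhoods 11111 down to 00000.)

  ##### -> #   bit 31 = 1  t=5,i=7
  ####. -> .   bit 30 = 0  t=5,i=8
  ###.# -> #   bit 29 = 1  t=5,i=9
  ###.. -> #   bit 28 = 1  t=2,i=5
  ##.## -> #   bit 27 = 1  t=4,i=6
  ##.#. -> .   bit 26 = 0  t=0,i=4
  ##..# -> #   bit 25 = 1  t=4,i=9
  ##... -> #   bit 24 = 1  t=1,i=4
  #.### -> .   bit 23 = 0  t=2,i=3
  #.##. -> #   bit 22 = 1  t=0,i=2
  #.#.# -> .   bit 21 = 0  t=0,i=0
  #.#.. -> .   bit 20 = 0  t=0,i=7
  #..## -> #   bit 19 = 1  t=4,i=3
  #..#. -> .   bit 18 = 0  t=2,i=0
  #...# -> .   bit 17 = 0  t=0,i=9
  #.... -> #   bit 16 = 1  t=1,i=5
  .#### -> .   bit 15 = 0  t=5,i=6
  .###. -> .   bit 14 = 0  t=2,i=4
  .##.# -> #   bit 13 = 1  t=0,i=3
  .##.. -> #   bit 12 = 1  t=1,i=3
  .#.## -> .   bit 11 = 0  t=0,i=1
  .#.#. -> .   bit 10 = 0  t=0,i=6
  .#..# -> .   bit 9 = 0  t=2,i=12
  .#... -> .   bit 8 = 0  t=0,i=8
  ..### -> #   bit 7 = 1  t=3,i=5
  ..##. -> .   bit 6 = 0  t=1,i=2
  ..#.# -> #   bit 5 = 1  t=0,i=11
  ..#.. -> #   bit 4 = 1  t=1,i=11
  ...## -> #   bit 3 = 1  t=1,i=1
  ...#. -> .   bit 2 = 0  t=0,i=10
  ....# -> .   bit 1 = 0  t=1,i=9
  ..... -> .   bit 0 = 0  t=1,i=6
  bits 10111011010010010011000010111000 = 3142135992

3142135992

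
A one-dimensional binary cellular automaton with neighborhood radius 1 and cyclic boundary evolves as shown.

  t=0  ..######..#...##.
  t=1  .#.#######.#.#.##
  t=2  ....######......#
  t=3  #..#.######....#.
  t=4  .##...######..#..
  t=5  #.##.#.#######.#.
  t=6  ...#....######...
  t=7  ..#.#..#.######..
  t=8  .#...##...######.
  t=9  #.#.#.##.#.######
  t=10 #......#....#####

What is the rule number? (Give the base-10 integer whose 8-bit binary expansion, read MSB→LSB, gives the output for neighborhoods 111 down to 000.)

  [7] ### => #  t=0,i=3
  [6] ##. => #  t=0,i=7
  [5] #.# => .  t=1,i=0
  [4] #.. => #  t=0,i=8
  [3] .## => .  t=0,i=2
  [2] .#. => .  t=0,i=10
  [1] ..# => #  t=0,i=1
  [0] ... => .  t=0,i=0
  bits 11010010 = 210

210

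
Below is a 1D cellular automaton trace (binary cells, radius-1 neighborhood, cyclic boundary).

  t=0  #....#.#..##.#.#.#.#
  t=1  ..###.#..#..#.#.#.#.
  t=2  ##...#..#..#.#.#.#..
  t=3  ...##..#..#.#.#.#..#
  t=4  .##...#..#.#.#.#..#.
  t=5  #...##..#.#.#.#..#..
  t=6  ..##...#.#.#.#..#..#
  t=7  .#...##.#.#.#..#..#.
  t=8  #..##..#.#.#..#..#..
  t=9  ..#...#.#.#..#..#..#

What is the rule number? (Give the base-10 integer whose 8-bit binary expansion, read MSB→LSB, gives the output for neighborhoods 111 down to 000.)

  ###|.  b7=0 t=1,i=3
  ##.|.  b6=0 t=0,i=0
  #.#|#  b5=1 t=0,i=6
  #..|.  b4=0 t=0,i=1
  .##|.  b3=0 t=0,i=10
  .#.|.  b2=0 t=0,i=5
  ..#|#  b1=1 t=0,i=4
  ...|#  b0=1 t=0,i=2
  bits 00100011 = 35

35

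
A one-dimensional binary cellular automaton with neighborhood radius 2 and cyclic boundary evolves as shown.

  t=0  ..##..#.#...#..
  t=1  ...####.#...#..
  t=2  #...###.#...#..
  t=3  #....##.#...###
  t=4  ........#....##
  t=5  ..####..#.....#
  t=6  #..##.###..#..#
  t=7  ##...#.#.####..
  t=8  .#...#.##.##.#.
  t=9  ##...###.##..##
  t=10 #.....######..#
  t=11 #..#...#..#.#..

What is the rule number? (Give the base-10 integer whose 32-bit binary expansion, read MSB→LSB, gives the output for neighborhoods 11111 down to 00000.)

1786042929

  nb #####: next=.  (t=10,i=8, bit31=0)
  nb ####.: next=#  (t=1,i=5, bit30=1)
  nb ###.#: next=#  (t=1,i=6, bit29=1)
  nb ###..: next=.  (t=3,i=0, bit28=0)
  nb ##.##: next=#  (t=6,i=5, bit27=1)
  nb ##.#.: next=.  (t=1,i=7, bit26=0)
  nb ##..#: next=#  (t=0,i=4, bit25=1)
  nb ##...: next=.  (t=3,i=1, bit24=0)
  nb #.###: next=.  (t=6,i=6, bit23=0)
  nb #.##.: next=#  (t=8,i=7, bit22=1)
  nb #.#.#: next=#  (t=7,i=7, bit21=1)
  nb #.#..: next=#  (t=0,i=8, bit20=1)
  nb #..##: next=.  (t=5,i=1, bit19=0)
  nb #..#.: next=#  (t=0,i=5, bit18=1)
  nb #...#: next=.  (t=0,i=10, bit17=0)
  nb #....: next=.  (t=0,i=14, bit16=0)
  nb .####: next=#  (t=1,i=4, bit15=1)
  nb .###.: next=#  (t=2,i=5, bit14=1)
  nb .##.#: next=.  (t=3,i=6, bit13=0)
  nb .##..: next=#  (t=0,i=3, bit12=1)
  nb .#.##: next=#  (t=7,i=8, bit11=1)
  nb .#.#.: next=.  (t=0,i=7, bit10=0)
  nb .#..#: next=#  (t=2,i=13, bit9=1)
  nb .#...: next=.  (t=0,i=9, bit8=0)
  nb ..###: next=.  (t=1,i=3, bit7=0)
  nb ..##.: next=.  (t=0,i=2, bit6=0)
  nb ..#.#: next=#  (t=0,i=6, bit5=1)
  nb ..#..: next=#  (t=0,i=12, bit4=1)
  nb ...##: next=.  (t=0,i=1, bit3=0)
  nb ...#.: next=.  (t=0,i=11, bit2=0)
  nb ....#: next=.  (t=0,i=0, bit1=0)
  nb .....: next=#  (t=1,i=0, bit0=1)
  bits 01101010011101001101101000110001 = 1786042929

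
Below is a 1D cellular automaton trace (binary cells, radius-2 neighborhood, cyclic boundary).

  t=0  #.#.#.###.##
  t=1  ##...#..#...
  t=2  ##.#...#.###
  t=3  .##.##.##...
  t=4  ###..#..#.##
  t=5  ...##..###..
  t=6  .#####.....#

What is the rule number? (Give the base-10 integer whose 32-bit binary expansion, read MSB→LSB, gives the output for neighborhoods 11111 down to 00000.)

  ##### -> .   bit 31 = 0  t=2,i=11
  ####. -> .   bit 30 = 0  t=2,i=0
  ###.# -> #   bit 29 = 1  t=0,i=0
  ###.. -> .   bit 28 = 0  t=4,i=2
  ##.## -> .   bit 27 = 0  t=0,i=9
  ##.#. -> #   bit 26 = 1  t=0,i=1
  ##..# -> #   bit 25 = 1  t=4,i=3
  ##... -> .   bit 24 = 0  t=1,i=2
  #.### -> .   bit 23 = 0  t=0,i=6
  #.##. -> .   bit 22 = 0  t=3,i=4
  #.#.# -> .   bit 21 = 0  t=0,i=2
  #.#.. -> .   bit 20 = 0  t=2,i=3
  #..## -> .   bit 19 = 0  t=5,i=6
  #..#. -> #   bit 18 = 1  t=1,i=7
  #...# -> #   bit 17 = 1  t=1,i=3
  #.... -> #   bit 16 = 1  t=3,i=10
  .#### -> .   bit 15 = 0  t=2,i=10
  .###. -> .   bit 14 = 0  t=0,i=7
  .##.# -> #   bit 13 = 1  t=3,i=2
  .##.. -> #   bit 12 = 1  t=1,i=1
  .#.## -> #   bit 11 = 1  t=0,i=5
  .#.#. -> .   bit 10 = 0  t=0,i=3
  .#..# -> .   bit 9 = 0  t=1,i=6
  .#... -> #   bit 8 = 1  t=1,i=9
  ..### -> .   bit 7 = 0  t=5,i=7
  ..##. -> #   bit 6 = 1  t=1,i=0
  ..#.# -> #   bit 5 = 1  t=2,i=7
  ..#.. -> .   bit 4 = 0  t=1,i=5
  ...## -> #   bit 3 = 1  t=1,i=11
  ...#. -> .   bit 2 = 0  t=1,i=4
  ....# -> #   bit 1 = 1  t=3,i=11
  ..... -> .   bit 0 = 0  t=5,i=0
  bits 00100110000001110011100101101010 = 638007658

638007658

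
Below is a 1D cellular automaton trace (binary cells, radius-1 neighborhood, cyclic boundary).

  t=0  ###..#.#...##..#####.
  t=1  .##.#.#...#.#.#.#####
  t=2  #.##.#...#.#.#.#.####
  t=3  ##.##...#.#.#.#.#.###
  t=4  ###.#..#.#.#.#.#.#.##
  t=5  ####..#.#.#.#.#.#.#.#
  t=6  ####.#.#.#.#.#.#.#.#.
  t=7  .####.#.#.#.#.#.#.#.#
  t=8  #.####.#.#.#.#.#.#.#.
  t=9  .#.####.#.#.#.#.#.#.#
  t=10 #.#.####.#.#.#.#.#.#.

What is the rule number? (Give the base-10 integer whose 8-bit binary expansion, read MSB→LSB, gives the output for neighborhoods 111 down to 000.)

  [7] ### => #  t=0,i=1
  [6] ##. => #  t=0,i=2
  [5] #.# => #  t=0,i=6
  [4] #.. => .  t=0,i=3
  [3] .## => .  t=0,i=0
  [2] .#. => .  t=0,i=5
  [1] ..# => #  t=0,i=4
  [0] ... => .  t=0,i=9
  bits 11100010 = 226

226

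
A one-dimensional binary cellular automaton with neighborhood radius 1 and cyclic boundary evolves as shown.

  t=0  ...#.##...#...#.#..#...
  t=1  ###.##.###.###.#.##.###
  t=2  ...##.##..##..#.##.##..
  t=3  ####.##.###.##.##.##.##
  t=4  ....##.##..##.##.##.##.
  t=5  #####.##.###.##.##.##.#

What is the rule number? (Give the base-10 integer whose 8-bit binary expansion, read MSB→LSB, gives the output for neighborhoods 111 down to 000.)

59

  ### -> .   bit 7 = 0  t=1,i=0
  ##. -> .   bit 6 = 0  t=0,i=6
  #.# -> #   bit 5 = 1  t=0,i=4
  #.. -> #   bit 4 = 1  t=0,i=7
  .## -> #   bit 3 = 1  t=0,i=5
  .#. -> .   bit 2 = 0  t=0,i=3
  ..# -> #   bit 1 = 1  t=0,i=2
  ... -> #   bit 0 = 1  t=0,i=0
  bits 00111011 = 59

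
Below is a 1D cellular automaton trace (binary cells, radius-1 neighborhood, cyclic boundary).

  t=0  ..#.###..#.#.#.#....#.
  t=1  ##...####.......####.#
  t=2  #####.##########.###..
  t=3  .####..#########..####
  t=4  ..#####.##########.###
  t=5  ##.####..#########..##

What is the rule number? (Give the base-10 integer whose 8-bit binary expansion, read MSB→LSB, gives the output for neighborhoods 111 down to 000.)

  ### -> #   bit 7 = 1  t=0,i=5
  ##. -> #   bit 6 = 1  t=0,i=6
  #.# -> .   bit 5 = 0  t=0,i=3
  #.. -> #   bit 4 = 1  t=0,i=7
  .## -> .   bit 3 = 0  t=0,i=4
  .#. -> .   bit 2 = 0  t=0,i=2
  ..# -> #   bit 1 = 1  t=0,i=1
  ... -> #   bit 0 = 1  t=0,i=0
  bits 11010011 = 211

211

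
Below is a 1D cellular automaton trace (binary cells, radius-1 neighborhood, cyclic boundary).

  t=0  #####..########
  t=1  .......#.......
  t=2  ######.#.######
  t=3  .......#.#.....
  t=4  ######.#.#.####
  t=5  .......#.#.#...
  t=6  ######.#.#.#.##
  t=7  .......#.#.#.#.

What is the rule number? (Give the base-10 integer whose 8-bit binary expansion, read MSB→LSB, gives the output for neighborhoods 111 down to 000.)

  nb ###: next=.  (t=0,i=0, bit7=0)
  nb ##.: next=.  (t=0,i=4, bit6=0)
  nb #.#: next=.  (t=2,i=6, bit5=0)
  nb #..: next=.  (t=0,i=5, bit4=0)
  nb .##: next=#  (t=0,i=7, bit3=1)
  nb .#.: next=#  (t=1,i=7, bit2=1)
  nb ..#: next=.  (t=0,i=6, bit1=0)
  nb ...: next=#  (t=1,i=0, bit0=1)
  bits 00001101 = 13

13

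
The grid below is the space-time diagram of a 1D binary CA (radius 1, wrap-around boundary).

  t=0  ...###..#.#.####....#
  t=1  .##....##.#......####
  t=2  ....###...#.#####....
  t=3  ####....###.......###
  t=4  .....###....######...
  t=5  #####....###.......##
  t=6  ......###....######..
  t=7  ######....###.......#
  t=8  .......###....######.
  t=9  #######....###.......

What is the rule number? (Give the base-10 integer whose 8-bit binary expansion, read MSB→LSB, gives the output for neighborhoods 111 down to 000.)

7

  ### -> .   bit 7 = 0  t=0,i=4
  ##. -> .   bit 6 = 0  t=0,i=5
  #.# -> .   bit 5 = 0  t=0,i=9
  #.. -> .   bit 4 = 0  t=0,i=0
  .## -> .   bit 3 = 0  t=0,i=3
  .#. -> #   bit 2 = 1  t=0,i=8
  ..# -> #   bit 1 = 1  t=0,i=2
  ... -> #   bit 0 = 1  t=0,i=1
  bits 00000111 = 7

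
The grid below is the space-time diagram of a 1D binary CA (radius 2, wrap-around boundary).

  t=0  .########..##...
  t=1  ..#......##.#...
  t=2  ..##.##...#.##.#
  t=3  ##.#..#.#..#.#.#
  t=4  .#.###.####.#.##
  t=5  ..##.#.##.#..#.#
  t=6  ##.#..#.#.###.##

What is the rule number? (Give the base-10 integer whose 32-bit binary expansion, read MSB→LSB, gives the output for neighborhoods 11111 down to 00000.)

  ##### -> .   bit 31 = 0  t=0,i=3
  ####. -> .   bit 30 = 0  t=0,i=7
  ###.# -> #   bit 29 = 1  t=3,i=1
  ###.. -> .   bit 28 = 0  t=0,i=8
  ##.## -> .   bit 27 = 0  t=2,i=4
  ##.#. -> .   bit 26 = 0  t=1,i=11
  ##..# -> #   bit 25 = 1  t=0,i=9
  ##... -> .   bit 24 = 0  t=0,i=13
  #.### -> #   bit 23 = 1  t=3,i=15
  #.##. -> .   bit 22 = 0  t=2,i=5
  #.#.# -> .   bit 21 = 0  t=3,i=13
  #.#.. -> #   bit 20 = 1  t=1,i=12
  #..## -> #   bit 19 = 1  t=0,i=10
  #..#. -> #   bit 18 = 1  t=3,i=5
  #...# -> #   bit 17 = 1  t=2,i=8
  #.... -> .   bit 16 = 0  t=0,i=14
  .#### -> #   bit 15 = 1  t=0,i=2
  .###. -> .   bit 14 = 0  t=3,i=0
  .##.# -> #   bit 13 = 1  t=1,i=10
  .##.. -> #   bit 12 = 1  t=0,i=12
  .#.## -> #   bit 11 = 1  t=2,i=11
  .#.#. -> #   bit 10 = 1  t=3,i=7
  .#..# -> #   bit 9 = 1  t=2,i=0
  .#... -> #   bit 8 = 1  t=1,i=3
  ..### -> .   bit 7 = 0  t=0,i=1
  ..##. -> .   bit 6 = 0  t=0,i=11
  ..#.# -> .   bit 5 = 0  t=2,i=10
  ..#.. -> #   bit 4 = 1  t=1,i=2
  ...## -> .   bit 3 = 0  t=0,i=0
  ...#. -> .   bit 2 = 0  t=1,i=1
  ....# -> .   bit 1 = 0  t=0,i=15
  ..... -> #   bit 0 = 1  t=1,i=5
  bits 00100010100111101011111100010001 = 580828945

580828945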